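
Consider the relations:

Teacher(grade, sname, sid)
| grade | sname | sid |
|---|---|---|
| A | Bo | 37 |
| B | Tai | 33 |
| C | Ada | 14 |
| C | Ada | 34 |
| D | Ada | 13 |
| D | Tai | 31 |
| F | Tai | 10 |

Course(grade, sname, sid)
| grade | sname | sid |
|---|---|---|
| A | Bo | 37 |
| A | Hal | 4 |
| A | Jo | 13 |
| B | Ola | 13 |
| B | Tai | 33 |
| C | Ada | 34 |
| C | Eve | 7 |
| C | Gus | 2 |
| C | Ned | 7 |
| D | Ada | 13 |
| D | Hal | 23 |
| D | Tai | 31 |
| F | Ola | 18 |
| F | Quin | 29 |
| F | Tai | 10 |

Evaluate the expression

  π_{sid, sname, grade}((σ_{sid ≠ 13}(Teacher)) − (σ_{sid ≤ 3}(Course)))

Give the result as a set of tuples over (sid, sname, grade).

{(10, Tai, F), (14, Ada, C), (31, Tai, D), (33, Tai, B), (34, Ada, C), (37, Bo, A)}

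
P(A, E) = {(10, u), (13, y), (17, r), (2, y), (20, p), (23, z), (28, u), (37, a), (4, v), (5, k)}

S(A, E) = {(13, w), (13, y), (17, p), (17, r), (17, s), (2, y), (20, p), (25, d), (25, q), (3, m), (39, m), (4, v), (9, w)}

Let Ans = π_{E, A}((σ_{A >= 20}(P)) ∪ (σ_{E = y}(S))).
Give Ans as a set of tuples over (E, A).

{(a, 37), (p, 20), (u, 28), (y, 13), (y, 2), (z, 23)}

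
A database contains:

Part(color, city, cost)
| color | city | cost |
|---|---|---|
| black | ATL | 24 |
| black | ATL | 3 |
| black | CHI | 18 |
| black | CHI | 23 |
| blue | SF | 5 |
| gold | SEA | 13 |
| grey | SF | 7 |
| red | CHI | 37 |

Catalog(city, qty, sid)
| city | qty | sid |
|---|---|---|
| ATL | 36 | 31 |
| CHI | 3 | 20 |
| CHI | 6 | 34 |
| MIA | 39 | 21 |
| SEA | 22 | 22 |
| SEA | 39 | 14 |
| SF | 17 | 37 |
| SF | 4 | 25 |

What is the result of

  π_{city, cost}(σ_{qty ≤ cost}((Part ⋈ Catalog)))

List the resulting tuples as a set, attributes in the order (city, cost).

{(CHI, 18), (CHI, 23), (CHI, 37), (SF, 5), (SF, 7)}

Natural join on city: {(black, ATL, 24, 36, 31), (black, ATL, 3, 36, 31), (black, CHI, 18, 3, 20), (black, CHI, 18, 6, 34), (black, CHI, 23, 3, 20), (black, CHI, 23, 6, 34), (blue, SF, 5, 17, 37), (blue, SF, 5, 4, 25), (gold, SEA, 13, 22, 22), (gold, SEA, 13, 39, 14), (grey, SF, 7, 17, 37), (grey, SF, 7, 4, 25), (red, CHI, 37, 3, 20), (red, CHI, 37, 6, 34)}
Filtering on qty ≤ cost leaves {(black, CHI, 18, 3, 20), (black, CHI, 18, 6, 34), (black, CHI, 23, 3, 20), (black, CHI, 23, 6, 34), (blue, SF, 5, 4, 25), (grey, SF, 7, 4, 25), (red, CHI, 37, 3, 20), (red, CHI, 37, 6, 34)}.
π_{city, cost} gives {(CHI, 18), (CHI, 23), (CHI, 37), (SF, 5), (SF, 7)} (3 duplicate(s) eliminated).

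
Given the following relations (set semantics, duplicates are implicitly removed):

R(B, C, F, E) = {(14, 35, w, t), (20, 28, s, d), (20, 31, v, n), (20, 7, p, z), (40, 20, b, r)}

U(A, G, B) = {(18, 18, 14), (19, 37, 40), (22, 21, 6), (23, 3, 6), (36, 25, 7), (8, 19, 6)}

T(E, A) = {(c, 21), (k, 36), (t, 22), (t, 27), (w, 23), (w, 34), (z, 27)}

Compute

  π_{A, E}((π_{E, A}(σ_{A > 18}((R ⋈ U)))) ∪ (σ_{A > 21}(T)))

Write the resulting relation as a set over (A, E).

{(19, r), (22, t), (23, w), (27, t), (27, z), (34, w), (36, k)}

Joining R and U on B yields {(14, 35, w, t, 18, 18), (40, 20, b, r, 19, 37)}.
Apply σ_{A > 18}; surviving tuples: {(40, 20, b, r, 19, 37)}
Projecting to E, A: {(r, 19)}
Apply σ_{A > 21}; surviving tuples: {(k, 36), (t, 22), (t, 27), (w, 23), (w, 34), (z, 27)}
Union: {(r, 19)} with {(k, 36), (t, 22), (t, 27), (w, 23), (w, 34), (z, 27)} → {(k, 36), (r, 19), (t, 22), (t, 27), (w, 23), (w, 34), (z, 27)}
Projecting to A, E: {(19, r), (22, t), (23, w), (27, t), (27, z), (34, w), (36, k)}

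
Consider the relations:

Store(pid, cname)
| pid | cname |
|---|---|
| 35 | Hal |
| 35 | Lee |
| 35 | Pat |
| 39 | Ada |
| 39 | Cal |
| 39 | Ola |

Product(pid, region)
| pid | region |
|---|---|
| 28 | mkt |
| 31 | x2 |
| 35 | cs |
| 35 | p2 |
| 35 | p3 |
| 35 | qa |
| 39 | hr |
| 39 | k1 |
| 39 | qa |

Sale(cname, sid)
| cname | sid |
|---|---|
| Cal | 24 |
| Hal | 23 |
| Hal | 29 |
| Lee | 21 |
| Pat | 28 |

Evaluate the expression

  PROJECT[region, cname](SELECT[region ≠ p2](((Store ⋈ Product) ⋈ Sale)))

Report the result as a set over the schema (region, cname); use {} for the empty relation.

{(cs, Hal), (cs, Lee), (cs, Pat), (hr, Cal), (k1, Cal), (p3, Hal), (p3, Lee), (p3, Pat), (qa, Cal), (qa, Hal), (qa, Lee), (qa, Pat)}

Joining Store and Product on pid yields {(35, Hal, cs), (35, Hal, p2), (35, Hal, p3), (35, Hal, qa), (35, Lee, cs), (35, Lee, p2), (35, Lee, p3), (35, Lee, qa), (35, Pat, cs), (35, Pat, p2), (35, Pat, p3), (35, Pat, qa), (39, Ada, hr), (39, Ada, k1), (39, Ada, qa), (39, Cal, hr), (39, Cal, k1), (39, Cal, qa), (39, Ola, hr), (39, Ola, k1), (39, Ola, qa)}.
Joining (Store ⋈ Product) and Sale on cname yields {(35, Hal, cs, 23), (35, Hal, cs, 29), (35, Hal, p2, 23), (35, Hal, p2, 29), (35, Hal, p3, 23), (35, Hal, p3, 29), (35, Hal, qa, 23), (35, Hal, qa, 29), (35, Lee, cs, 21), (35, Lee, p2, 21), (35, Lee, p3, 21), (35, Lee, qa, 21), (35, Pat, cs, 28), (35, Pat, p2, 28), (35, Pat, p3, 28), (35, Pat, qa, 28), (39, Cal, hr, 24), (39, Cal, k1, 24), (39, Cal, qa, 24)}.
Apply σ_{region ≠ p2}; surviving tuples: {(35, Hal, cs, 23), (35, Hal, cs, 29), (35, Hal, p3, 23), (35, Hal, p3, 29), (35, Hal, qa, 23), (35, Hal, qa, 29), (35, Lee, cs, 21), (35, Lee, p3, 21), (35, Lee, qa, 21), (35, Pat, cs, 28), (35, Pat, p3, 28), (35, Pat, qa, 28), (39, Cal, hr, 24), (39, Cal, k1, 24), (39, Cal, qa, 24)}
Projecting to region, cname (3 duplicate(s) eliminated): {(cs, Hal), (cs, Lee), (cs, Pat), (hr, Cal), (k1, Cal), (p3, Hal), (p3, Lee), (p3, Pat), (qa, Cal), (qa, Hal), (qa, Lee), (qa, Pat)}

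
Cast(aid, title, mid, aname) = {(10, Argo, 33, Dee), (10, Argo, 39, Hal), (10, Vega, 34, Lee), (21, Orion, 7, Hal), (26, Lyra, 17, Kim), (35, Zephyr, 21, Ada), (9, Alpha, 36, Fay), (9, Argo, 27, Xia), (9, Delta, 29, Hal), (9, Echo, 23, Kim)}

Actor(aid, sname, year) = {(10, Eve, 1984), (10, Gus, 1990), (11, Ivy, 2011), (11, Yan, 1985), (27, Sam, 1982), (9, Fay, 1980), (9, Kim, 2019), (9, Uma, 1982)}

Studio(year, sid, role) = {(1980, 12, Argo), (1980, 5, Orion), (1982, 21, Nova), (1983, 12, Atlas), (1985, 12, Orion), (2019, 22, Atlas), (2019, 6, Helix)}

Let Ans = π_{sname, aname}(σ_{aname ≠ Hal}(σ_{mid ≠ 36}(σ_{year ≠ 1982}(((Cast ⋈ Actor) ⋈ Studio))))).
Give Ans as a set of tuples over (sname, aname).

Cast ⋈ Actor (natural join on aid): {(10, Argo, 33, Dee, Eve, 1984), (10, Argo, 33, Dee, Gus, 1990), (10, Argo, 39, Hal, Eve, 1984), (10, Argo, 39, Hal, Gus, 1990), (10, Vega, 34, Lee, Eve, 1984), (10, Vega, 34, Lee, Gus, 1990), (9, Alpha, 36, Fay, Fay, 1980), (9, Alpha, 36, Fay, Kim, 2019), (9, Alpha, 36, Fay, Uma, 1982), (9, Argo, 27, Xia, Fay, 1980), (9, Argo, 27, Xia, Kim, 2019), (9, Argo, 27, Xia, Uma, 1982), (9, Delta, 29, Hal, Fay, 1980), (9, Delta, 29, Hal, Kim, 2019), (9, Delta, 29, Hal, Uma, 1982), (9, Echo, 23, Kim, Fay, 1980), (9, Echo, 23, Kim, Kim, 2019), (9, Echo, 23, Kim, Uma, 1982)}
(Cast ⋈ Actor) ⋈ Studio (natural join on year): {(9, Alpha, 36, Fay, Fay, 1980, 12, Argo), (9, Alpha, 36, Fay, Fay, 1980, 5, Orion), (9, Alpha, 36, Fay, Kim, 2019, 22, Atlas), (9, Alpha, 36, Fay, Kim, 2019, 6, Helix), (9, Alpha, 36, Fay, Uma, 1982, 21, Nova), (9, Argo, 27, Xia, Fay, 1980, 12, Argo), (9, Argo, 27, Xia, Fay, 1980, 5, Orion), (9, Argo, 27, Xia, Kim, 2019, 22, Atlas), (9, Argo, 27, Xia, Kim, 2019, 6, Helix), (9, Argo, 27, Xia, Uma, 1982, 21, Nova), (9, Delta, 29, Hal, Fay, 1980, 12, Argo), (9, Delta, 29, Hal, Fay, 1980, 5, Orion), (9, Delta, 29, Hal, Kim, 2019, 22, Atlas), (9, Delta, 29, Hal, Kim, 2019, 6, Helix), (9, Delta, 29, Hal, Uma, 1982, 21, Nova), (9, Echo, 23, Kim, Fay, 1980, 12, Argo), (9, Echo, 23, Kim, Fay, 1980, 5, Orion), (9, Echo, 23, Kim, Kim, 2019, 22, Atlas), (9, Echo, 23, Kim, Kim, 2019, 6, Helix), (9, Echo, 23, Kim, Uma, 1982, 21, Nova)}
σ[year ≠ 1982]: keep tuples satisfying year ≠ 1982 → {(9, Alpha, 36, Fay, Fay, 1980, 12, Argo), (9, Alpha, 36, Fay, Fay, 1980, 5, Orion), (9, Alpha, 36, Fay, Kim, 2019, 22, Atlas), (9, Alpha, 36, Fay, Kim, 2019, 6, Helix), (9, Argo, 27, Xia, Fay, 1980, 12, Argo), (9, Argo, 27, Xia, Fay, 1980, 5, Orion), (9, Argo, 27, Xia, Kim, 2019, 22, Atlas), (9, Argo, 27, Xia, Kim, 2019, 6, Helix), (9, Delta, 29, Hal, Fay, 1980, 12, Argo), (9, Delta, 29, Hal, Fay, 1980, 5, Orion), (9, Delta, 29, Hal, Kim, 2019, 22, Atlas), (9, Delta, 29, Hal, Kim, 2019, 6, Helix), (9, Echo, 23, Kim, Fay, 1980, 12, Argo), (9, Echo, 23, Kim, Fay, 1980, 5, Orion), (9, Echo, 23, Kim, Kim, 2019, 22, Atlas), (9, Echo, 23, Kim, Kim, 2019, 6, Helix)}
σ[mid ≠ 36]: keep tuples satisfying mid ≠ 36 → {(9, Argo, 27, Xia, Fay, 1980, 12, Argo), (9, Argo, 27, Xia, Fay, 1980, 5, Orion), (9, Argo, 27, Xia, Kim, 2019, 22, Atlas), (9, Argo, 27, Xia, Kim, 2019, 6, Helix), (9, Delta, 29, Hal, Fay, 1980, 12, Argo), (9, Delta, 29, Hal, Fay, 1980, 5, Orion), (9, Delta, 29, Hal, Kim, 2019, 22, Atlas), (9, Delta, 29, Hal, Kim, 2019, 6, Helix), (9, Echo, 23, Kim, Fay, 1980, 12, Argo), (9, Echo, 23, Kim, Fay, 1980, 5, Orion), (9, Echo, 23, Kim, Kim, 2019, 22, Atlas), (9, Echo, 23, Kim, Kim, 2019, 6, Helix)}
σ[aname ≠ Hal]: keep tuples satisfying aname ≠ Hal → {(9, Argo, 27, Xia, Fay, 1980, 12, Argo), (9, Argo, 27, Xia, Fay, 1980, 5, Orion), (9, Argo, 27, Xia, Kim, 2019, 22, Atlas), (9, Argo, 27, Xia, Kim, 2019, 6, Helix), (9, Echo, 23, Kim, Fay, 1980, 12, Argo), (9, Echo, 23, Kim, Fay, 1980, 5, Orion), (9, Echo, 23, Kim, Kim, 2019, 22, Atlas), (9, Echo, 23, Kim, Kim, 2019, 6, Helix)}
Projecting to sname, aname (4 duplicate(s) eliminated): {(Fay, Kim), (Fay, Xia), (Kim, Kim), (Kim, Xia)}

{(Fay, Kim), (Fay, Xia), (Kim, Kim), (Kim, Xia)}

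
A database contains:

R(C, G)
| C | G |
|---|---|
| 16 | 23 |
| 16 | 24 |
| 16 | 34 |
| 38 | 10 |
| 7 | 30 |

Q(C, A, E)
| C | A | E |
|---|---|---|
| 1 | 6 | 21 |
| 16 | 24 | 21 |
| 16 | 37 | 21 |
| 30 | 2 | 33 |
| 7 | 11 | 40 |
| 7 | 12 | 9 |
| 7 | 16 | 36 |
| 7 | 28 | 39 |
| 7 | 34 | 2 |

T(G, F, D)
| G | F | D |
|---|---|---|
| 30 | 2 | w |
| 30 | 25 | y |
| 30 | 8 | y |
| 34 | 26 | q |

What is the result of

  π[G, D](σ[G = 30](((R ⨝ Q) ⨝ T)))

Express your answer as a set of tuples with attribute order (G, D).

Natural join on C: {(16, 23, 24, 21), (16, 23, 37, 21), (16, 24, 24, 21), (16, 24, 37, 21), (16, 34, 24, 21), (16, 34, 37, 21), (7, 30, 11, 40), (7, 30, 12, 9), (7, 30, 16, 36), (7, 30, 28, 39), (7, 30, 34, 2)}
Natural join on G: {(16, 34, 24, 21, 26, q), (16, 34, 37, 21, 26, q), (7, 30, 11, 40, 2, w), (7, 30, 11, 40, 25, y), (7, 30, 11, 40, 8, y), (7, 30, 12, 9, 2, w), (7, 30, 12, 9, 25, y), (7, 30, 12, 9, 8, y), (7, 30, 16, 36, 2, w), (7, 30, 16, 36, 25, y), (7, 30, 16, 36, 8, y), (7, 30, 28, 39, 2, w), (7, 30, 28, 39, 25, y), (7, 30, 28, 39, 8, y), (7, 30, 34, 2, 2, w), (7, 30, 34, 2, 25, y), (7, 30, 34, 2, 8, y)}
σ[G = 30]: keep tuples satisfying G = 30 → {(7, 30, 11, 40, 2, w), (7, 30, 11, 40, 25, y), (7, 30, 11, 40, 8, y), (7, 30, 12, 9, 2, w), (7, 30, 12, 9, 25, y), (7, 30, 12, 9, 8, y), (7, 30, 16, 36, 2, w), (7, 30, 16, 36, 25, y), (7, 30, 16, 36, 8, y), (7, 30, 28, 39, 2, w), (7, 30, 28, 39, 25, y), (7, 30, 28, 39, 8, y), (7, 30, 34, 2, 2, w), (7, 30, 34, 2, 25, y), (7, 30, 34, 2, 8, y)}
π[G, D]: project onto (G, D) (13 duplicate(s) eliminated) → {(30, w), (30, y)}

{(30, w), (30, y)}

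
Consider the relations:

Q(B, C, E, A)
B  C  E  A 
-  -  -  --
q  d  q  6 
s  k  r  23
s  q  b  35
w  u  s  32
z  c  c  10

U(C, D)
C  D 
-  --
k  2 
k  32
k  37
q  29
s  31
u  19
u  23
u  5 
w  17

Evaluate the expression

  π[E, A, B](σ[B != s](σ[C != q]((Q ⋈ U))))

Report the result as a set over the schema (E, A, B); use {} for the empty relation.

Joining Q and U on C yields {(s, k, r, 23, 2), (s, k, r, 23, 32), (s, k, r, 23, 37), (s, q, b, 35, 29), (w, u, s, 32, 19), (w, u, s, 32, 23), (w, u, s, 32, 5)}.
σ[C != q]: keep tuples satisfying C != q → {(s, k, r, 23, 2), (s, k, r, 23, 32), (s, k, r, 23, 37), (w, u, s, 32, 19), (w, u, s, 32, 23), (w, u, s, 32, 5)}
σ[B != s]: keep tuples satisfying B != s → {(w, u, s, 32, 19), (w, u, s, 32, 23), (w, u, s, 32, 5)}
π_{E, A, B} gives {(s, 32, w)} (2 duplicate(s) eliminated).

{(s, 32, w)}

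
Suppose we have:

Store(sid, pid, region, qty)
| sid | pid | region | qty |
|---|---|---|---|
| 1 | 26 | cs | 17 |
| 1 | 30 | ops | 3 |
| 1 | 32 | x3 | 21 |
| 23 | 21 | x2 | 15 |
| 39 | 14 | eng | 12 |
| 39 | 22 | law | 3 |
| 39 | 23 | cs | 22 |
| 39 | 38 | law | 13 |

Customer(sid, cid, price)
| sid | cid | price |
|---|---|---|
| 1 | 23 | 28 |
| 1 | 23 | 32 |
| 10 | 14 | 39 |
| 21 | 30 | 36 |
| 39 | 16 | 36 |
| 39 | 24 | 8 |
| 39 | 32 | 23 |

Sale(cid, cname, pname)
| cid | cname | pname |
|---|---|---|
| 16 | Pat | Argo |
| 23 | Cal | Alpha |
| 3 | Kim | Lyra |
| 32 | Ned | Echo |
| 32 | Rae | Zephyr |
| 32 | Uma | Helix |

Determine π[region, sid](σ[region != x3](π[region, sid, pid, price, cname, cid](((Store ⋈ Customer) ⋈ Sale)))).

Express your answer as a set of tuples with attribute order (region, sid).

Natural join on sid: {(1, 26, cs, 17, 23, 28), (1, 26, cs, 17, 23, 32), (1, 30, ops, 3, 23, 28), (1, 30, ops, 3, 23, 32), (1, 32, x3, 21, 23, 28), (1, 32, x3, 21, 23, 32), (39, 14, eng, 12, 16, 36), (39, 14, eng, 12, 24, 8), (39, 14, eng, 12, 32, 23), (39, 22, law, 3, 16, 36), (39, 22, law, 3, 24, 8), (39, 22, law, 3, 32, 23), (39, 23, cs, 22, 16, 36), (39, 23, cs, 22, 24, 8), (39, 23, cs, 22, 32, 23), (39, 38, law, 13, 16, 36), (39, 38, law, 13, 24, 8), (39, 38, law, 13, 32, 23)}
Natural join on cid: {(1, 26, cs, 17, 23, 28, Cal, Alpha), (1, 26, cs, 17, 23, 32, Cal, Alpha), (1, 30, ops, 3, 23, 28, Cal, Alpha), (1, 30, ops, 3, 23, 32, Cal, Alpha), (1, 32, x3, 21, 23, 28, Cal, Alpha), (1, 32, x3, 21, 23, 32, Cal, Alpha), (39, 14, eng, 12, 16, 36, Pat, Argo), (39, 14, eng, 12, 32, 23, Ned, Echo), (39, 14, eng, 12, 32, 23, Rae, Zephyr), (39, 14, eng, 12, 32, 23, Uma, Helix), (39, 22, law, 3, 16, 36, Pat, Argo), (39, 22, law, 3, 32, 23, Ned, Echo), (39, 22, law, 3, 32, 23, Rae, Zephyr), (39, 22, law, 3, 32, 23, Uma, Helix), (39, 23, cs, 22, 16, 36, Pat, Argo), (39, 23, cs, 22, 32, 23, Ned, Echo), (39, 23, cs, 22, 32, 23, Rae, Zephyr), (39, 23, cs, 22, 32, 23, Uma, Helix), (39, 38, law, 13, 16, 36, Pat, Argo), (39, 38, law, 13, 32, 23, Ned, Echo), (39, 38, law, 13, 32, 23, Rae, Zephyr), (39, 38, law, 13, 32, 23, Uma, Helix)}
Projecting to region, sid, pid, price, cname, cid: {(cs, 1, 26, 28, Cal, 23), (cs, 1, 26, 32, Cal, 23), (cs, 39, 23, 23, Ned, 32), (cs, 39, 23, 23, Rae, 32), (cs, 39, 23, 23, Uma, 32), (cs, 39, 23, 36, Pat, 16), (eng, 39, 14, 23, Ned, 32), (eng, 39, 14, 23, Rae, 32), (eng, 39, 14, 23, Uma, 32), (eng, 39, 14, 36, Pat, 16), (law, 39, 22, 23, Ned, 32), (law, 39, 22, 23, Rae, 32), (law, 39, 22, 23, Uma, 32), (law, 39, 22, 36, Pat, 16), (law, 39, 38, 23, Ned, 32), (law, 39, 38, 23, Rae, 32), (law, 39, 38, 23, Uma, 32), (law, 39, 38, 36, Pat, 16), (ops, 1, 30, 28, Cal, 23), (ops, 1, 30, 32, Cal, 23), (x3, 1, 32, 28, Cal, 23), (x3, 1, 32, 32, Cal, 23)}
Filtering on region != x3 leaves {(cs, 1, 26, 28, Cal, 23), (cs, 1, 26, 32, Cal, 23), (cs, 39, 23, 23, Ned, 32), (cs, 39, 23, 23, Rae, 32), (cs, 39, 23, 23, Uma, 32), (cs, 39, 23, 36, Pat, 16), (eng, 39, 14, 23, Ned, 32), (eng, 39, 14, 23, Rae, 32), (eng, 39, 14, 23, Uma, 32), (eng, 39, 14, 36, Pat, 16), (law, 39, 22, 23, Ned, 32), (law, 39, 22, 23, Rae, 32), (law, 39, 22, 23, Uma, 32), (law, 39, 22, 36, Pat, 16), (law, 39, 38, 23, Ned, 32), (law, 39, 38, 23, Rae, 32), (law, 39, 38, 23, Uma, 32), (law, 39, 38, 36, Pat, 16), (ops, 1, 30, 28, Cal, 23), (ops, 1, 30, 32, Cal, 23)}.
Projecting to region, sid (15 duplicate(s) eliminated): {(cs, 1), (cs, 39), (eng, 39), (law, 39), (ops, 1)}

{(cs, 1), (cs, 39), (eng, 39), (law, 39), (ops, 1)}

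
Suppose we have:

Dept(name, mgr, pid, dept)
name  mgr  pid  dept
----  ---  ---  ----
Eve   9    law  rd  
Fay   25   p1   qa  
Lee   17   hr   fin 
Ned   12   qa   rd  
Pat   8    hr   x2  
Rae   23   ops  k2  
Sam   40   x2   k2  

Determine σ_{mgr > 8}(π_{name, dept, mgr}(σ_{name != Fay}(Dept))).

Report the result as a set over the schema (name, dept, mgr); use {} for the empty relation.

{(Eve, rd, 9), (Lee, fin, 17), (Ned, rd, 12), (Rae, k2, 23), (Sam, k2, 40)}

Selection name != Fay: {(Eve, 9, law, rd), (Lee, 17, hr, fin), (Ned, 12, qa, rd), (Pat, 8, hr, x2), (Rae, 23, ops, k2), (Sam, 40, x2, k2)}
π[name, dept, mgr]: project onto (name, dept, mgr) → {(Eve, rd, 9), (Lee, fin, 17), (Ned, rd, 12), (Pat, x2, 8), (Rae, k2, 23), (Sam, k2, 40)}
Selection mgr > 8: {(Eve, rd, 9), (Lee, fin, 17), (Ned, rd, 12), (Rae, k2, 23), (Sam, k2, 40)}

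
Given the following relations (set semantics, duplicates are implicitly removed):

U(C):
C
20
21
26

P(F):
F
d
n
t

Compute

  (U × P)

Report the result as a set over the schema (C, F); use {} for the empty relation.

{(20, d), (20, n), (20, t), (21, d), (21, n), (21, t), (26, d), (26, n), (26, t)}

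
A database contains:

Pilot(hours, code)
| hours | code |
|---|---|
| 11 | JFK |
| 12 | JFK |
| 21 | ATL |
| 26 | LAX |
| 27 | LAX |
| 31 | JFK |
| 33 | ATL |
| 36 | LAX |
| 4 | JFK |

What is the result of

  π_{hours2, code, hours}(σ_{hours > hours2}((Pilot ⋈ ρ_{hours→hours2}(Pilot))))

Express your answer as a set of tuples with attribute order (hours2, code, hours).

{(11, JFK, 12), (11, JFK, 31), (12, JFK, 31), (21, ATL, 33), (26, LAX, 27), (26, LAX, 36), (27, LAX, 36), (4, JFK, 11), (4, JFK, 12), (4, JFK, 31)}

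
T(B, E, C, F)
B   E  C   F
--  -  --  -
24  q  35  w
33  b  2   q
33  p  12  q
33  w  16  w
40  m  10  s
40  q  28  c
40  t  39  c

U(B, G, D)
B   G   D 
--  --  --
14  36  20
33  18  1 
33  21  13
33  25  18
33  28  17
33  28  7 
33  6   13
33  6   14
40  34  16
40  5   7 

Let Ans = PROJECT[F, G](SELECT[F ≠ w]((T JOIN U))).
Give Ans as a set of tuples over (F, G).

T ⋈ U (natural join on B): {(33, b, 2, q, 18, 1), (33, b, 2, q, 21, 13), (33, b, 2, q, 25, 18), (33, b, 2, q, 28, 17), (33, b, 2, q, 28, 7), (33, b, 2, q, 6, 13), (33, b, 2, q, 6, 14), (33, p, 12, q, 18, 1), (33, p, 12, q, 21, 13), (33, p, 12, q, 25, 18), (33, p, 12, q, 28, 17), (33, p, 12, q, 28, 7), (33, p, 12, q, 6, 13), (33, p, 12, q, 6, 14), (33, w, 16, w, 18, 1), (33, w, 16, w, 21, 13), (33, w, 16, w, 25, 18), (33, w, 16, w, 28, 17), (33, w, 16, w, 28, 7), (33, w, 16, w, 6, 13), (33, w, 16, w, 6, 14), (40, m, 10, s, 34, 16), (40, m, 10, s, 5, 7), (40, q, 28, c, 34, 16), (40, q, 28, c, 5, 7), (40, t, 39, c, 34, 16), (40, t, 39, c, 5, 7)}
σ[F ≠ w]: keep tuples satisfying F ≠ w → {(33, b, 2, q, 18, 1), (33, b, 2, q, 21, 13), (33, b, 2, q, 25, 18), (33, b, 2, q, 28, 17), (33, b, 2, q, 28, 7), (33, b, 2, q, 6, 13), (33, b, 2, q, 6, 14), (33, p, 12, q, 18, 1), (33, p, 12, q, 21, 13), (33, p, 12, q, 25, 18), (33, p, 12, q, 28, 17), (33, p, 12, q, 28, 7), (33, p, 12, q, 6, 13), (33, p, 12, q, 6, 14), (40, m, 10, s, 34, 16), (40, m, 10, s, 5, 7), (40, q, 28, c, 34, 16), (40, q, 28, c, 5, 7), (40, t, 39, c, 34, 16), (40, t, 39, c, 5, 7)}
π_{F, G} gives {(c, 34), (c, 5), (q, 18), (q, 21), (q, 25), (q, 28), (q, 6), (s, 34), (s, 5)} (11 duplicate(s) eliminated).

{(c, 34), (c, 5), (q, 18), (q, 21), (q, 25), (q, 28), (q, 6), (s, 34), (s, 5)}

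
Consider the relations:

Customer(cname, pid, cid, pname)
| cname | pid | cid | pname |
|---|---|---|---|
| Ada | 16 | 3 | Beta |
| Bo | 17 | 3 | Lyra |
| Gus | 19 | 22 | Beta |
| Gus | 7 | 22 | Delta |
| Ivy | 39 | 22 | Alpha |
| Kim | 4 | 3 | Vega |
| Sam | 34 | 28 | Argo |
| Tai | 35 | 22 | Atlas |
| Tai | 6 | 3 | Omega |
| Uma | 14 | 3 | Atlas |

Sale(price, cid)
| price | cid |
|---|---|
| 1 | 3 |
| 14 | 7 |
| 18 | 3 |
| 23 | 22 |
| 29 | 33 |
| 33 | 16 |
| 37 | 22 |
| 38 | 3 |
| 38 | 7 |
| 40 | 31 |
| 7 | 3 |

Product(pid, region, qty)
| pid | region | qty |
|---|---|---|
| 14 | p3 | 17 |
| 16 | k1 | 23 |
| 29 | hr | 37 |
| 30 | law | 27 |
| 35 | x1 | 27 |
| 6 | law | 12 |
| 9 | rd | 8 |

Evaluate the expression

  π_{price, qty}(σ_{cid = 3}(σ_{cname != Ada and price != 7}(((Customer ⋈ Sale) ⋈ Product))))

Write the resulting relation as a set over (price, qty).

{(1, 12), (1, 17), (18, 12), (18, 17), (38, 12), (38, 17)}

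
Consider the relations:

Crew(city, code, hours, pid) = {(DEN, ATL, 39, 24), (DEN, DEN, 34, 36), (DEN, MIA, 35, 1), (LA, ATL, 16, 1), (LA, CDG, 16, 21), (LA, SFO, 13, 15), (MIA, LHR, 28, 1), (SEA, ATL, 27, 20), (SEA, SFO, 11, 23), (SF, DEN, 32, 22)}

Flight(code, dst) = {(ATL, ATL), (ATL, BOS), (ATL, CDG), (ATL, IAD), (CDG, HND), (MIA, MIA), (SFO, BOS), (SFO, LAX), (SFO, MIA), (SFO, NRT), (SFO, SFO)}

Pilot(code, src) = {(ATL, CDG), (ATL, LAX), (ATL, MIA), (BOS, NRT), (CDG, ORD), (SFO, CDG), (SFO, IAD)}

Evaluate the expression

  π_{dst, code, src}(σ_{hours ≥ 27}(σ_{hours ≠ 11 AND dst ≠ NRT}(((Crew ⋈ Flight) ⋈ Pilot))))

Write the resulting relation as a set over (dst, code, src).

{(ATL, ATL, CDG), (ATL, ATL, LAX), (ATL, ATL, MIA), (BOS, ATL, CDG), (BOS, ATL, LAX), (BOS, ATL, MIA), (CDG, ATL, CDG), (CDG, ATL, LAX), (CDG, ATL, MIA), (IAD, ATL, CDG), (IAD, ATL, LAX), (IAD, ATL, MIA)}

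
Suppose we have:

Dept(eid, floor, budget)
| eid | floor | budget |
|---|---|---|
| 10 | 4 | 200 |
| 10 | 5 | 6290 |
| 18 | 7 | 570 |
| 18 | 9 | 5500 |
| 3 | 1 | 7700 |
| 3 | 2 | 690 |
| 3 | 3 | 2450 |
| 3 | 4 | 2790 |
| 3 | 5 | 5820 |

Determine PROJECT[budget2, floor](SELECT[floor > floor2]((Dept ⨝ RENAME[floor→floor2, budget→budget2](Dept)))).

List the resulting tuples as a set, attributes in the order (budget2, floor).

ρ[floor→floor2, budget→budget2]: schema becomes (eid, floor2, budget2); tuples unchanged.
Natural join on eid: {(10, 4, 200, 4, 200), (10, 4, 200, 5, 6290), (10, 5, 6290, 4, 200), (10, 5, 6290, 5, 6290), (18, 7, 570, 7, 570), (18, 7, 570, 9, 5500), (18, 9, 5500, 7, 570), (18, 9, 5500, 9, 5500), (3, 1, 7700, 1, 7700), (3, 1, 7700, 2, 690), (3, 1, 7700, 3, 2450), (3, 1, 7700, 4, 2790), (3, 1, 7700, 5, 5820), (3, 2, 690, 1, 7700), (3, 2, 690, 2, 690), (3, 2, 690, 3, 2450), (3, 2, 690, 4, 2790), (3, 2, 690, 5, 5820), (3, 3, 2450, 1, 7700), (3, 3, 2450, 2, 690), (3, 3, 2450, 3, 2450), (3, 3, 2450, 4, 2790), (3, 3, 2450, 5, 5820), (3, 4, 2790, 1, 7700), (3, 4, 2790, 2, 690), (3, 4, 2790, 3, 2450), (3, 4, 2790, 4, 2790), (3, 4, 2790, 5, 5820), (3, 5, 5820, 1, 7700), (3, 5, 5820, 2, 690), (3, 5, 5820, 3, 2450), (3, 5, 5820, 4, 2790), (3, 5, 5820, 5, 5820)}
Selection floor > floor2: {(10, 5, 6290, 4, 200), (18, 9, 5500, 7, 570), (3, 2, 690, 1, 7700), (3, 3, 2450, 1, 7700), (3, 3, 2450, 2, 690), (3, 4, 2790, 1, 7700), (3, 4, 2790, 2, 690), (3, 4, 2790, 3, 2450), (3, 5, 5820, 1, 7700), (3, 5, 5820, 2, 690), (3, 5, 5820, 3, 2450), (3, 5, 5820, 4, 2790)}
Projecting to budget2, floor: {(200, 5), (2450, 4), (2450, 5), (2790, 5), (570, 9), (690, 3), (690, 4), (690, 5), (7700, 2), (7700, 3), (7700, 4), (7700, 5)}

{(200, 5), (2450, 4), (2450, 5), (2790, 5), (570, 9), (690, 3), (690, 4), (690, 5), (7700, 2), (7700, 3), (7700, 4), (7700, 5)}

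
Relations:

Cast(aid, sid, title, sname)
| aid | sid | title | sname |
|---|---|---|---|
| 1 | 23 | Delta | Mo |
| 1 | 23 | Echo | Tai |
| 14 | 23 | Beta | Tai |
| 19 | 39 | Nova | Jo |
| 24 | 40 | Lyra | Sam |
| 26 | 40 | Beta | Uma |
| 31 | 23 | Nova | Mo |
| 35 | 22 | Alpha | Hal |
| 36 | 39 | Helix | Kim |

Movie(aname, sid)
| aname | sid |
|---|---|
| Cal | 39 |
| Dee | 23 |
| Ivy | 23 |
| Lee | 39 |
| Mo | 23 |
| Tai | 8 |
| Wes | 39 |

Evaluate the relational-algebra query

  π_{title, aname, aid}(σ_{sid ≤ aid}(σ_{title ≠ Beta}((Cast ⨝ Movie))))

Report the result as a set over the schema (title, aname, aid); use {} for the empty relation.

Joining Cast and Movie on sid yields {(1, 23, Delta, Mo, Dee), (1, 23, Delta, Mo, Ivy), (1, 23, Delta, Mo, Mo), (1, 23, Echo, Tai, Dee), (1, 23, Echo, Tai, Ivy), (1, 23, Echo, Tai, Mo), (14, 23, Beta, Tai, Dee), (14, 23, Beta, Tai, Ivy), (14, 23, Beta, Tai, Mo), (19, 39, Nova, Jo, Cal), (19, 39, Nova, Jo, Lee), (19, 39, Nova, Jo, Wes), (31, 23, Nova, Mo, Dee), (31, 23, Nova, Mo, Ivy), (31, 23, Nova, Mo, Mo), (36, 39, Helix, Kim, Cal), (36, 39, Helix, Kim, Lee), (36, 39, Helix, Kim, Wes)}.
Filtering on title ≠ Beta leaves {(1, 23, Delta, Mo, Dee), (1, 23, Delta, Mo, Ivy), (1, 23, Delta, Mo, Mo), (1, 23, Echo, Tai, Dee), (1, 23, Echo, Tai, Ivy), (1, 23, Echo, Tai, Mo), (19, 39, Nova, Jo, Cal), (19, 39, Nova, Jo, Lee), (19, 39, Nova, Jo, Wes), (31, 23, Nova, Mo, Dee), (31, 23, Nova, Mo, Ivy), (31, 23, Nova, Mo, Mo), (36, 39, Helix, Kim, Cal), (36, 39, Helix, Kim, Lee), (36, 39, Helix, Kim, Wes)}.
Filtering on sid ≤ aid leaves {(31, 23, Nova, Mo, Dee), (31, 23, Nova, Mo, Ivy), (31, 23, Nova, Mo, Mo)}.
π[title, aname, aid]: project onto (title, aname, aid) → {(Nova, Dee, 31), (Nova, Ivy, 31), (Nova, Mo, 31)}

{(Nova, Dee, 31), (Nova, Ivy, 31), (Nova, Mo, 31)}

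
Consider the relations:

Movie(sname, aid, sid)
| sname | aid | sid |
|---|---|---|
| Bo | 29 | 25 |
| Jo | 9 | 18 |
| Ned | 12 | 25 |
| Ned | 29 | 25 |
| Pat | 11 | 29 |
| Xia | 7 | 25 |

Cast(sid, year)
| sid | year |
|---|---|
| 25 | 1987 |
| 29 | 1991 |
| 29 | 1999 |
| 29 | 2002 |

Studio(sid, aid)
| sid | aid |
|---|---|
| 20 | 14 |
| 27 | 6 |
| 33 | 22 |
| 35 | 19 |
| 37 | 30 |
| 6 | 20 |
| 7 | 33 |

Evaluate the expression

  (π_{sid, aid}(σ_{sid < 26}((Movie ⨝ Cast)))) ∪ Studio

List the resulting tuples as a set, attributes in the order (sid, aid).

{(20, 14), (25, 12), (25, 29), (25, 7), (27, 6), (33, 22), (35, 19), (37, 30), (6, 20), (7, 33)}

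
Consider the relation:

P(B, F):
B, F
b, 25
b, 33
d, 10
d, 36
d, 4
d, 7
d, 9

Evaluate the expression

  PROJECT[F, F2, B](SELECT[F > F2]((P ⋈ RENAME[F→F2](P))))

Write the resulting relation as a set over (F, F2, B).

{(10, 4, d), (10, 7, d), (10, 9, d), (33, 25, b), (36, 10, d), (36, 4, d), (36, 7, d), (36, 9, d), (7, 4, d), (9, 4, d), (9, 7, d)}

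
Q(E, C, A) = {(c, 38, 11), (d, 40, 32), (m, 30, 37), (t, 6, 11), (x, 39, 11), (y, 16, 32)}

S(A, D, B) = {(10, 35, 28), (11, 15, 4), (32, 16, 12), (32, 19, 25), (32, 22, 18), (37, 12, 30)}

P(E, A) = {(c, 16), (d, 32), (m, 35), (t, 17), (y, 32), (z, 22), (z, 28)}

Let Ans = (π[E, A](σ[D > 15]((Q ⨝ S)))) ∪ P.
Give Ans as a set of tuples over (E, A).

Natural join on A: {(c, 38, 11, 15, 4), (d, 40, 32, 16, 12), (d, 40, 32, 19, 25), (d, 40, 32, 22, 18), (m, 30, 37, 12, 30), (t, 6, 11, 15, 4), (x, 39, 11, 15, 4), (y, 16, 32, 16, 12), (y, 16, 32, 19, 25), (y, 16, 32, 22, 18)}
σ[D > 15]: keep tuples satisfying D > 15 → {(d, 40, 32, 16, 12), (d, 40, 32, 19, 25), (d, 40, 32, 22, 18), (y, 16, 32, 16, 12), (y, 16, 32, 19, 25), (y, 16, 32, 22, 18)}
π[E, A]: project onto (E, A) (4 duplicate(s) eliminated) → {(d, 32), (y, 32)}
Union: {(d, 32), (y, 32)} with {(c, 16), (d, 32), (m, 35), (t, 17), (y, 32), (z, 22), (z, 28)} → {(c, 16), (d, 32), (m, 35), (t, 17), (y, 32), (z, 22), (z, 28)}

{(c, 16), (d, 32), (m, 35), (t, 17), (y, 32), (z, 22), (z, 28)}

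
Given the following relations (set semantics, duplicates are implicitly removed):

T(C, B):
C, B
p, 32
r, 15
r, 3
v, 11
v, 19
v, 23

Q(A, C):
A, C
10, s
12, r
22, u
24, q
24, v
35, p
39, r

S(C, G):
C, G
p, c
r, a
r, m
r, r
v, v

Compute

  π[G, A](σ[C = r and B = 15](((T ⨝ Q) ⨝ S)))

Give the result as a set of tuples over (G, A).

T ⋈ Q (natural join on C): {(p, 32, 35), (r, 15, 12), (r, 15, 39), (r, 3, 12), (r, 3, 39), (v, 11, 24), (v, 19, 24), (v, 23, 24)}
(T ⨝ Q) ⋈ S (natural join on C): {(p, 32, 35, c), (r, 15, 12, a), (r, 15, 12, m), (r, 15, 12, r), (r, 15, 39, a), (r, 15, 39, m), (r, 15, 39, r), (r, 3, 12, a), (r, 3, 12, m), (r, 3, 12, r), (r, 3, 39, a), (r, 3, 39, m), (r, 3, 39, r), (v, 11, 24, v), (v, 19, 24, v), (v, 23, 24, v)}
Apply σ_{C = r and B = 15}; surviving tuples: {(r, 15, 12, a), (r, 15, 12, m), (r, 15, 12, r), (r, 15, 39, a), (r, 15, 39, m), (r, 15, 39, r)}
Projecting to G, A: {(a, 12), (a, 39), (m, 12), (m, 39), (r, 12), (r, 39)}

{(a, 12), (a, 39), (m, 12), (m, 39), (r, 12), (r, 39)}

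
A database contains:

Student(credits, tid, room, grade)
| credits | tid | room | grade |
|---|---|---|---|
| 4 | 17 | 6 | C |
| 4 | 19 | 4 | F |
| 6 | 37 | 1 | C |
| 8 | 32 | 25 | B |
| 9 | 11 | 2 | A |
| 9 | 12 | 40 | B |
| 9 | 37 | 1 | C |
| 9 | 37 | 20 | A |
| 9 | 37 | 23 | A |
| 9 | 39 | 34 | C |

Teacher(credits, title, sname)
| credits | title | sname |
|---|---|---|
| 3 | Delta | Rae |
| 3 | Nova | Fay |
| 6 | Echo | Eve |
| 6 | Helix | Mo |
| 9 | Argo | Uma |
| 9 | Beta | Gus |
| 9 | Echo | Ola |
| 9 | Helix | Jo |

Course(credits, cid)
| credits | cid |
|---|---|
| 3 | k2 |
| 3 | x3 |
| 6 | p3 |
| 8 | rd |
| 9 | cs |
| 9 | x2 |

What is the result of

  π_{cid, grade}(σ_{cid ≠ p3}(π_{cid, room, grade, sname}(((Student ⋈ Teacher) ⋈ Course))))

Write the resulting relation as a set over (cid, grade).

{(cs, A), (cs, B), (cs, C), (x2, A), (x2, B), (x2, C)}

Joining Student and Teacher on credits yields {(6, 37, 1, C, Echo, Eve), (6, 37, 1, C, Helix, Mo), (9, 11, 2, A, Argo, Uma), (9, 11, 2, A, Beta, Gus), (9, 11, 2, A, Echo, Ola), (9, 11, 2, A, Helix, Jo), (9, 12, 40, B, Argo, Uma), (9, 12, 40, B, Beta, Gus), (9, 12, 40, B, Echo, Ola), (9, 12, 40, B, Helix, Jo), (9, 37, 1, C, Argo, Uma), (9, 37, 1, C, Beta, Gus), (9, 37, 1, C, Echo, Ola), (9, 37, 1, C, Helix, Jo), (9, 37, 20, A, Argo, Uma), (9, 37, 20, A, Beta, Gus), (9, 37, 20, A, Echo, Ola), (9, 37, 20, A, Helix, Jo), (9, 37, 23, A, Argo, Uma), (9, 37, 23, A, Beta, Gus), (9, 37, 23, A, Echo, Ola), (9, 37, 23, A, Helix, Jo), (9, 39, 34, C, Argo, Uma), (9, 39, 34, C, Beta, Gus), (9, 39, 34, C, Echo, Ola), (9, 39, 34, C, Helix, Jo)}.
Joining (Student ⋈ Teacher) and Course on credits yields {(6, 37, 1, C, Echo, Eve, p3), (6, 37, 1, C, Helix, Mo, p3), (9, 11, 2, A, Argo, Uma, cs), (9, 11, 2, A, Argo, Uma, x2), (9, 11, 2, A, Beta, Gus, cs), (9, 11, 2, A, Beta, Gus, x2), (9, 11, 2, A, Echo, Ola, cs), (9, 11, 2, A, Echo, Ola, x2), (9, 11, 2, A, Helix, Jo, cs), (9, 11, 2, A, Helix, Jo, x2), (9, 12, 40, B, Argo, Uma, cs), (9, 12, 40, B, Argo, Uma, x2), (9, 12, 40, B, Beta, Gus, cs), (9, 12, 40, B, Beta, Gus, x2), (9, 12, 40, B, Echo, Ola, cs), (9, 12, 40, B, Echo, Ola, x2), (9, 12, 40, B, Helix, Jo, cs), (9, 12, 40, B, Helix, Jo, x2), (9, 37, 1, C, Argo, Uma, cs), (9, 37, 1, C, Argo, Uma, x2), (9, 37, 1, C, Beta, Gus, cs), (9, 37, 1, C, Beta, Gus, x2), (9, 37, 1, C, Echo, Ola, cs), (9, 37, 1, C, Echo, Ola, x2), (9, 37, 1, C, Helix, Jo, cs), (9, 37, 1, C, Helix, Jo, x2), (9, 37, 20, A, Argo, Uma, cs), (9, 37, 20, A, Argo, Uma, x2), (9, 37, 20, A, Beta, Gus, cs), (9, 37, 20, A, Beta, Gus, x2), (9, 37, 20, A, Echo, Ola, cs), (9, 37, 20, A, Echo, Ola, x2), (9, 37, 20, A, Helix, Jo, cs), (9, 37, 20, A, Helix, Jo, x2), (9, 37, 23, A, Argo, Uma, cs), (9, 37, 23, A, Argo, Uma, x2), (9, 37, 23, A, Beta, Gus, cs), (9, 37, 23, A, Beta, Gus, x2), (9, 37, 23, A, Echo, Ola, cs), (9, 37, 23, A, Echo, Ola, x2), (9, 37, 23, A, Helix, Jo, cs), (9, 37, 23, A, Helix, Jo, x2), (9, 39, 34, C, Argo, Uma, cs), (9, 39, 34, C, Argo, Uma, x2), (9, 39, 34, C, Beta, Gus, cs), (9, 39, 34, C, Beta, Gus, x2), (9, 39, 34, C, Echo, Ola, cs), (9, 39, 34, C, Echo, Ola, x2), (9, 39, 34, C, Helix, Jo, cs), (9, 39, 34, C, Helix, Jo, x2)}.
π_{cid, room, grade, sname} gives {(cs, 1, C, Gus), (cs, 1, C, Jo), (cs, 1, C, Ola), (cs, 1, C, Uma), (cs, 2, A, Gus), (cs, 2, A, Jo), (cs, 2, A, Ola), (cs, 2, A, Uma), (cs, 20, A, Gus), (cs, 20, A, Jo), (cs, 20, A, Ola), (cs, 20, A, Uma), (cs, 23, A, Gus), (cs, 23, A, Jo), (cs, 23, A, Ola), (cs, 23, A, Uma), (cs, 34, C, Gus), (cs, 34, C, Jo), (cs, 34, C, Ola), (cs, 34, C, Uma), (cs, 40, B, Gus), (cs, 40, B, Jo), (cs, 40, B, Ola), (cs, 40, B, Uma), (p3, 1, C, Eve), (p3, 1, C, Mo), (x2, 1, C, Gus), (x2, 1, C, Jo), (x2, 1, C, Ola), (x2, 1, C, Uma), (x2, 2, A, Gus), (x2, 2, A, Jo), (x2, 2, A, Ola), (x2, 2, A, Uma), (x2, 20, A, Gus), (x2, 20, A, Jo), (x2, 20, A, Ola), (x2, 20, A, Uma), (x2, 23, A, Gus), (x2, 23, A, Jo), (x2, 23, A, Ola), (x2, 23, A, Uma), (x2, 34, C, Gus), (x2, 34, C, Jo), (x2, 34, C, Ola), (x2, 34, C, Uma), (x2, 40, B, Gus), (x2, 40, B, Jo), (x2, 40, B, Ola), (x2, 40, B, Uma)}.
σ[cid ≠ p3]: keep tuples satisfying cid ≠ p3 → {(cs, 1, C, Gus), (cs, 1, C, Jo), (cs, 1, C, Ola), (cs, 1, C, Uma), (cs, 2, A, Gus), (cs, 2, A, Jo), (cs, 2, A, Ola), (cs, 2, A, Uma), (cs, 20, A, Gus), (cs, 20, A, Jo), (cs, 20, A, Ola), (cs, 20, A, Uma), (cs, 23, A, Gus), (cs, 23, A, Jo), (cs, 23, A, Ola), (cs, 23, A, Uma), (cs, 34, C, Gus), (cs, 34, C, Jo), (cs, 34, C, Ola), (cs, 34, C, Uma), (cs, 40, B, Gus), (cs, 40, B, Jo), (cs, 40, B, Ola), (cs, 40, B, Uma), (x2, 1, C, Gus), (x2, 1, C, Jo), (x2, 1, C, Ola), (x2, 1, C, Uma), (x2, 2, A, Gus), (x2, 2, A, Jo), (x2, 2, A, Ola), (x2, 2, A, Uma), (x2, 20, A, Gus), (x2, 20, A, Jo), (x2, 20, A, Ola), (x2, 20, A, Uma), (x2, 23, A, Gus), (x2, 23, A, Jo), (x2, 23, A, Ola), (x2, 23, A, Uma), (x2, 34, C, Gus), (x2, 34, C, Jo), (x2, 34, C, Ola), (x2, 34, C, Uma), (x2, 40, B, Gus), (x2, 40, B, Jo), (x2, 40, B, Ola), (x2, 40, B, Uma)}
π_{cid, grade} gives {(cs, A), (cs, B), (cs, C), (x2, A), (x2, B), (x2, C)} (42 duplicate(s) eliminated).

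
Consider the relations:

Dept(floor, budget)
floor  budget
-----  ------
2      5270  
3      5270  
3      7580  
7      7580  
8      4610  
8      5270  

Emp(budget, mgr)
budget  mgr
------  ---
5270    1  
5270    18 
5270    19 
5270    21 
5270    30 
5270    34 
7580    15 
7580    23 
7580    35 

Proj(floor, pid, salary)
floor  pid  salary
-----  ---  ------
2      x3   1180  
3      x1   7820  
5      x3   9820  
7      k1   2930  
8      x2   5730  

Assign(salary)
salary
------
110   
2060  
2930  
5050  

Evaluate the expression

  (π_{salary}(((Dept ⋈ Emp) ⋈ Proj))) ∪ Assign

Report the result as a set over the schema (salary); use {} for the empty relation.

{110, 1180, 2060, 2930, 5050, 5730, 7820}

Joining Dept and Emp on budget yields {(2, 5270, 1), (2, 5270, 18), (2, 5270, 19), (2, 5270, 21), (2, 5270, 30), (2, 5270, 34), (3, 5270, 1), (3, 5270, 18), (3, 5270, 19), (3, 5270, 21), (3, 5270, 30), (3, 5270, 34), (3, 7580, 15), (3, 7580, 23), (3, 7580, 35), (7, 7580, 15), (7, 7580, 23), (7, 7580, 35), (8, 5270, 1), (8, 5270, 18), (8, 5270, 19), (8, 5270, 21), (8, 5270, 30), (8, 5270, 34)}.
Joining (Dept ⋈ Emp) and Proj on floor yields {(2, 5270, 1, x3, 1180), (2, 5270, 18, x3, 1180), (2, 5270, 19, x3, 1180), (2, 5270, 21, x3, 1180), (2, 5270, 30, x3, 1180), (2, 5270, 34, x3, 1180), (3, 5270, 1, x1, 7820), (3, 5270, 18, x1, 7820), (3, 5270, 19, x1, 7820), (3, 5270, 21, x1, 7820), (3, 5270, 30, x1, 7820), (3, 5270, 34, x1, 7820), (3, 7580, 15, x1, 7820), (3, 7580, 23, x1, 7820), (3, 7580, 35, x1, 7820), (7, 7580, 15, k1, 2930), (7, 7580, 23, k1, 2930), (7, 7580, 35, k1, 2930), (8, 5270, 1, x2, 5730), (8, 5270, 18, x2, 5730), (8, 5270, 19, x2, 5730), (8, 5270, 21, x2, 5730), (8, 5270, 30, x2, 5730), (8, 5270, 34, x2, 5730)}.
Keep only column(s) salary (20 duplicate(s) eliminated): {1180, 2930, 5730, 7820}
Taking the union: {110, 1180, 2060, 2930, 5050, 5730, 7820}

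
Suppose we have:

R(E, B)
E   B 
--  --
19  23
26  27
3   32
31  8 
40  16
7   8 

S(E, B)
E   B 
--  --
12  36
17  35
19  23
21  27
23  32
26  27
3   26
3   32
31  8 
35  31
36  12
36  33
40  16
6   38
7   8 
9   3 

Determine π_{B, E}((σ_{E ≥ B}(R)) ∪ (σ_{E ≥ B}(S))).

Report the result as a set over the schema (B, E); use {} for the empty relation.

Filtering on E ≥ B leaves {(31, 8), (40, 16)}.
Filtering on E ≥ B leaves {(31, 8), (35, 31), (36, 12), (36, 33), (40, 16), (9, 3)}.
Taking the union: {(31, 8), (35, 31), (36, 12), (36, 33), (40, 16), (9, 3)}
Projecting to B, E: {(12, 36), (16, 40), (3, 9), (31, 35), (33, 36), (8, 31)}

{(12, 36), (16, 40), (3, 9), (31, 35), (33, 36), (8, 31)}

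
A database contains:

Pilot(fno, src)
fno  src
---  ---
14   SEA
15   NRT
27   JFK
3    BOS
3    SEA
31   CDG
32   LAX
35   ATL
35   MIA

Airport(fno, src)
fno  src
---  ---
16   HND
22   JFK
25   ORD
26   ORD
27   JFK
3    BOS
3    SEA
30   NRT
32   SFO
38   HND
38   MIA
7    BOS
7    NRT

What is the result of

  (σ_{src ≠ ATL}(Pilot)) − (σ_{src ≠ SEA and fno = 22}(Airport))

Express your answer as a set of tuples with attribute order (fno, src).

{(14, SEA), (15, NRT), (27, JFK), (3, BOS), (3, SEA), (31, CDG), (32, LAX), (35, MIA)}

Filtering on src ≠ ATL leaves {(14, SEA), (15, NRT), (27, JFK), (3, BOS), (3, SEA), (31, CDG), (32, LAX), (35, MIA)}.
Filtering on src ≠ SEA and fno = 22 leaves {(22, JFK)}.
Taking the difference: {(14, SEA), (15, NRT), (27, JFK), (3, BOS), (3, SEA), (31, CDG), (32, LAX), (35, MIA)}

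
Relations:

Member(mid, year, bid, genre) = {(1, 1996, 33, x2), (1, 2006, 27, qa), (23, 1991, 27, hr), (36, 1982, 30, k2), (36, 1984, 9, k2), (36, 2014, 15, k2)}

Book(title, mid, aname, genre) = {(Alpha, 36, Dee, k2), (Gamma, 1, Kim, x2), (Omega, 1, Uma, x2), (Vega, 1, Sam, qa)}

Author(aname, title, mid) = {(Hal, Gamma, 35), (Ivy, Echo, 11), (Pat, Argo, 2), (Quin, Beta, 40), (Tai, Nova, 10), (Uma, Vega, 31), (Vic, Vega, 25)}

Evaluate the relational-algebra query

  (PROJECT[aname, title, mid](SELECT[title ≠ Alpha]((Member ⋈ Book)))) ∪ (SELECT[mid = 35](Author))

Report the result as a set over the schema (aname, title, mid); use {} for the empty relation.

Natural join on mid, genre: {(1, 1996, 33, x2, Gamma, Kim), (1, 1996, 33, x2, Omega, Uma), (1, 2006, 27, qa, Vega, Sam), (36, 1982, 30, k2, Alpha, Dee), (36, 1984, 9, k2, Alpha, Dee), (36, 2014, 15, k2, Alpha, Dee)}
Filtering on title ≠ Alpha leaves {(1, 1996, 33, x2, Gamma, Kim), (1, 1996, 33, x2, Omega, Uma), (1, 2006, 27, qa, Vega, Sam)}.
Projecting to aname, title, mid: {(Kim, Gamma, 1), (Sam, Vega, 1), (Uma, Omega, 1)}
Filtering on mid = 35 leaves {(Hal, Gamma, 35)}.
Taking the union: {(Hal, Gamma, 35), (Kim, Gamma, 1), (Sam, Vega, 1), (Uma, Omega, 1)}

{(Hal, Gamma, 35), (Kim, Gamma, 1), (Sam, Vega, 1), (Uma, Omega, 1)}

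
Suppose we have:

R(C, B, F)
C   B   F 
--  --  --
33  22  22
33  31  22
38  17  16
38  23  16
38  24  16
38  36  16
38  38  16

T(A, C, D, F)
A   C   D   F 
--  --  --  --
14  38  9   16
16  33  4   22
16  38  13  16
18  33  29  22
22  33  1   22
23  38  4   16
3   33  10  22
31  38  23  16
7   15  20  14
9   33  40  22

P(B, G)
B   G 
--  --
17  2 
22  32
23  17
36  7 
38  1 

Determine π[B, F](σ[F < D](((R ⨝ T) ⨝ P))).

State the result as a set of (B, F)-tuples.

{(17, 16), (22, 22), (23, 16), (36, 16), (38, 16)}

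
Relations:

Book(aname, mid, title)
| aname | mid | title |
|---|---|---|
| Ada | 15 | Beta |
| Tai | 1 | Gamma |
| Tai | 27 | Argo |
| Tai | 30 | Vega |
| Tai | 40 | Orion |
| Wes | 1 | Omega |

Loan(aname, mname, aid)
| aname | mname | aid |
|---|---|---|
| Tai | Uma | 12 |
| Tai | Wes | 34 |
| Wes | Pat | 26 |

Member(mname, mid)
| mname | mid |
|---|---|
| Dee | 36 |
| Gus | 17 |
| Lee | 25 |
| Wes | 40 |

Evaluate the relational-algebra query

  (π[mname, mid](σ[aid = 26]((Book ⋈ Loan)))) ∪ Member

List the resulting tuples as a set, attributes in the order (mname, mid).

{(Dee, 36), (Gus, 17), (Lee, 25), (Pat, 1), (Wes, 40)}

Joining Book and Loan on aname yields {(Tai, 1, Gamma, Uma, 12), (Tai, 1, Gamma, Wes, 34), (Tai, 27, Argo, Uma, 12), (Tai, 27, Argo, Wes, 34), (Tai, 30, Vega, Uma, 12), (Tai, 30, Vega, Wes, 34), (Tai, 40, Orion, Uma, 12), (Tai, 40, Orion, Wes, 34), (Wes, 1, Omega, Pat, 26)}.
σ[aid = 26]: keep tuples satisfying aid = 26 → {(Wes, 1, Omega, Pat, 26)}
π[mname, mid]: project onto (mname, mid) → {(Pat, 1)}
Union: {(Pat, 1)} with {(Dee, 36), (Gus, 17), (Lee, 25), (Wes, 40)} → {(Dee, 36), (Gus, 17), (Lee, 25), (Pat, 1), (Wes, 40)}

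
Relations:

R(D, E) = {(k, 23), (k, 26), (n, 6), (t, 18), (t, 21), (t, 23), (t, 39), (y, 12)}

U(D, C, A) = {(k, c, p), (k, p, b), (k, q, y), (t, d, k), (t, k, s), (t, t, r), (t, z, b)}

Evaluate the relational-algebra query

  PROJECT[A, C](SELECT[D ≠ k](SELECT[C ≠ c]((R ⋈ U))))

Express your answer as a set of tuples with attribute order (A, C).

R ⋈ U (natural join on D): {(k, 23, c, p), (k, 23, p, b), (k, 23, q, y), (k, 26, c, p), (k, 26, p, b), (k, 26, q, y), (t, 18, d, k), (t, 18, k, s), (t, 18, t, r), (t, 18, z, b), (t, 21, d, k), (t, 21, k, s), (t, 21, t, r), (t, 21, z, b), (t, 23, d, k), (t, 23, k, s), (t, 23, t, r), (t, 23, z, b), (t, 39, d, k), (t, 39, k, s), (t, 39, t, r), (t, 39, z, b)}
Apply σ_{C ≠ c}; surviving tuples: {(k, 23, p, b), (k, 23, q, y), (k, 26, p, b), (k, 26, q, y), (t, 18, d, k), (t, 18, k, s), (t, 18, t, r), (t, 18, z, b), (t, 21, d, k), (t, 21, k, s), (t, 21, t, r), (t, 21, z, b), (t, 23, d, k), (t, 23, k, s), (t, 23, t, r), (t, 23, z, b), (t, 39, d, k), (t, 39, k, s), (t, 39, t, r), (t, 39, z, b)}
Apply σ_{D ≠ k}; surviving tuples: {(t, 18, d, k), (t, 18, k, s), (t, 18, t, r), (t, 18, z, b), (t, 21, d, k), (t, 21, k, s), (t, 21, t, r), (t, 21, z, b), (t, 23, d, k), (t, 23, k, s), (t, 23, t, r), (t, 23, z, b), (t, 39, d, k), (t, 39, k, s), (t, 39, t, r), (t, 39, z, b)}
π[A, C]: project onto (A, C) (12 duplicate(s) eliminated) → {(b, z), (k, d), (r, t), (s, k)}

{(b, z), (k, d), (r, t), (s, k)}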